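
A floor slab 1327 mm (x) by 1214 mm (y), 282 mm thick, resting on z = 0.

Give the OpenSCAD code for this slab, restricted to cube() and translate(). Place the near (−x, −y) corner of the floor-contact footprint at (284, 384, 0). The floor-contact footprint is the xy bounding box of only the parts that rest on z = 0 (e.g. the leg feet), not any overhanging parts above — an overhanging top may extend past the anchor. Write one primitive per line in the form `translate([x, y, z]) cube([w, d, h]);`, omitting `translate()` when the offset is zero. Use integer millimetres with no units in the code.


translate([284, 384, 0]) cube([1327, 1214, 282]);


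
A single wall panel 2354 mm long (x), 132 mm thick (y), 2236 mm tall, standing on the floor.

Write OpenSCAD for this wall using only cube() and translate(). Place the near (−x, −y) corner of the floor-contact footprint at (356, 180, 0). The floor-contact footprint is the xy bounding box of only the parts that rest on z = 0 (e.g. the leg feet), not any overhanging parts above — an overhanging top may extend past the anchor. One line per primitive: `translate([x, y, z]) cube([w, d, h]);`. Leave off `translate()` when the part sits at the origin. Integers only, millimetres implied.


translate([356, 180, 0]) cube([2354, 132, 2236]);


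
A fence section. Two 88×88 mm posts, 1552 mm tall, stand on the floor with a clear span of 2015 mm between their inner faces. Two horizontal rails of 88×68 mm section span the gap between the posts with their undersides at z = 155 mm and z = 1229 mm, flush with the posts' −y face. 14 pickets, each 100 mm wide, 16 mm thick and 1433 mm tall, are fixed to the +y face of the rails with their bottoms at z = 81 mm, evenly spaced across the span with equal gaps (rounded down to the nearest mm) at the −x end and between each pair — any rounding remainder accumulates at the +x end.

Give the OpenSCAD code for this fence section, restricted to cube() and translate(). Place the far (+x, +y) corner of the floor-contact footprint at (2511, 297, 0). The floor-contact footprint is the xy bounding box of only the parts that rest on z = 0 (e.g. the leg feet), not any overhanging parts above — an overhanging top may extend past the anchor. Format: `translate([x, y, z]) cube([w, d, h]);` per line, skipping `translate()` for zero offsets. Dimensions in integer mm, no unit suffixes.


translate([320, 209, 0]) cube([88, 88, 1552]);
translate([2423, 209, 0]) cube([88, 88, 1552]);
translate([408, 209, 155]) cube([2015, 88, 68]);
translate([408, 209, 1229]) cube([2015, 88, 68]);
translate([449, 297, 81]) cube([100, 16, 1433]);
translate([590, 297, 81]) cube([100, 16, 1433]);
translate([731, 297, 81]) cube([100, 16, 1433]);
translate([872, 297, 81]) cube([100, 16, 1433]);
translate([1013, 297, 81]) cube([100, 16, 1433]);
translate([1154, 297, 81]) cube([100, 16, 1433]);
translate([1295, 297, 81]) cube([100, 16, 1433]);
translate([1436, 297, 81]) cube([100, 16, 1433]);
translate([1577, 297, 81]) cube([100, 16, 1433]);
translate([1718, 297, 81]) cube([100, 16, 1433]);
translate([1859, 297, 81]) cube([100, 16, 1433]);
translate([2000, 297, 81]) cube([100, 16, 1433]);
translate([2141, 297, 81]) cube([100, 16, 1433]);
translate([2282, 297, 81]) cube([100, 16, 1433]);


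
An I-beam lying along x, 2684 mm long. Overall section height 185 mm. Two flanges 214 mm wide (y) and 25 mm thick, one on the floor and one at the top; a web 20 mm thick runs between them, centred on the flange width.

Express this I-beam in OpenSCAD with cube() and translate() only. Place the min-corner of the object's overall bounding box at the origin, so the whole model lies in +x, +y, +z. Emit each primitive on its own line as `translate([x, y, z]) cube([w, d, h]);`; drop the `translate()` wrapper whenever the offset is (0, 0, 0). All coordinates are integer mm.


cube([2684, 214, 25]);
translate([0, 97, 25]) cube([2684, 20, 135]);
translate([0, 0, 160]) cube([2684, 214, 25]);


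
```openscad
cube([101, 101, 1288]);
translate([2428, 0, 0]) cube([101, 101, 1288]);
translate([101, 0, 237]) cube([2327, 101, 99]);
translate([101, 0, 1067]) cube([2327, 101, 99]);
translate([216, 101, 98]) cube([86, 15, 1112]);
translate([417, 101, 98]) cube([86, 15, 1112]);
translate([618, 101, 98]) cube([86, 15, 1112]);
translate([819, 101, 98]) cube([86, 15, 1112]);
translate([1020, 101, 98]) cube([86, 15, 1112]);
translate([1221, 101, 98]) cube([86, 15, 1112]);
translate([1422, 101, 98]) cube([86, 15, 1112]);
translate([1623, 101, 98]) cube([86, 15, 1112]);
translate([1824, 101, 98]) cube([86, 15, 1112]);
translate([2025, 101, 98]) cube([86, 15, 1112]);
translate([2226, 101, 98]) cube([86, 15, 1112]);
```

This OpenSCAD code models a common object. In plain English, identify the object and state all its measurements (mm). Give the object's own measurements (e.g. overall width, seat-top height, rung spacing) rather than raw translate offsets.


A fence section. Two 101×101 mm posts, 1288 mm tall, stand on the floor with a clear span of 2327 mm between their inner faces. Two horizontal rails of 101×99 mm section span the gap between the posts with their undersides at z = 237 mm and z = 1067 mm, flush with the posts' −y face. 11 pickets, each 86 mm wide, 15 mm thick and 1112 mm tall, are fixed to the +y face of the rails with their bottoms at z = 98 mm, spaced across the span with a 115 mm gap after the −x post and between neighbouring pickets, with 116 mm left before the +x post.


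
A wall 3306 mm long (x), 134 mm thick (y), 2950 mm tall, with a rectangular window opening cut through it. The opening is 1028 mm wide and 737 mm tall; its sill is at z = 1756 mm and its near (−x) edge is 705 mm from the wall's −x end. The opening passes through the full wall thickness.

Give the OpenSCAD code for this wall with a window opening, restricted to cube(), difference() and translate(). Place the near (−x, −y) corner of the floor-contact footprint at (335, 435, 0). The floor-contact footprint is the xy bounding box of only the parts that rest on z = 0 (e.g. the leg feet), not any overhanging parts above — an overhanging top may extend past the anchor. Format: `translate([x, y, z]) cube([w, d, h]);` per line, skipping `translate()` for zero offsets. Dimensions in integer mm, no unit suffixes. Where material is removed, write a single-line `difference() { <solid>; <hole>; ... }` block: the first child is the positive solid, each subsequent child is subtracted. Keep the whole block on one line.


difference() { translate([335, 435, 0]) cube([3306, 134, 2950]); translate([1040, 435, 1756]) cube([1028, 134, 737]); }


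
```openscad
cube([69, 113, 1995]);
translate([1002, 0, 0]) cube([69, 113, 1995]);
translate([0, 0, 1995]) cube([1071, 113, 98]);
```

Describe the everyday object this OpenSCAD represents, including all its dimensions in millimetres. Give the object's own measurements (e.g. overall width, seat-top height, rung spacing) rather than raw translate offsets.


A door frame. The clear opening is 933 mm wide and 1995 mm high. Two 69 mm wide jambs, 113 mm deep, stand either side of the opening from the floor to the top of the opening. A 98 mm thick head sits across the top of both jambs, spanning the full outside width of the frame.


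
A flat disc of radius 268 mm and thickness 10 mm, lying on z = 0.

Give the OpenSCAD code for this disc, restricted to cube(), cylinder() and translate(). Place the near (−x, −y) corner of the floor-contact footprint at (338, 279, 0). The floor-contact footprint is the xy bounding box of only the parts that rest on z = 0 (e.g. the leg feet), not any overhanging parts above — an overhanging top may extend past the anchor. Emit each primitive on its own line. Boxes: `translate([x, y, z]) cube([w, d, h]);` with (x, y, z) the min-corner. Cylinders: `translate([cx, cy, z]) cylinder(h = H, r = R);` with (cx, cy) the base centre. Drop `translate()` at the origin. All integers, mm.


translate([606, 547, 0]) cylinder(h = 10, r = 268);


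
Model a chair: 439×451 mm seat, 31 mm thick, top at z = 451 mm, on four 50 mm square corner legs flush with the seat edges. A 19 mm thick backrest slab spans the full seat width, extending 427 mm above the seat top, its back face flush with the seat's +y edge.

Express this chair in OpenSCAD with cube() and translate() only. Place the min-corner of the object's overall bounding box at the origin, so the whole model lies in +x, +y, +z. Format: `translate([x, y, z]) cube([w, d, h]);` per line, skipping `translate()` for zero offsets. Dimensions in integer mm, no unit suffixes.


// leg_h = 451 - 31 = 420
translate([0, 0, 420]) cube([439, 451, 31]);
cube([50, 50, 420]);
translate([389, 0, 0]) cube([50, 50, 420]);
translate([0, 401, 0]) cube([50, 50, 420]);
translate([389, 401, 0]) cube([50, 50, 420]);
translate([0, 432, 451]) cube([439, 19, 427]);


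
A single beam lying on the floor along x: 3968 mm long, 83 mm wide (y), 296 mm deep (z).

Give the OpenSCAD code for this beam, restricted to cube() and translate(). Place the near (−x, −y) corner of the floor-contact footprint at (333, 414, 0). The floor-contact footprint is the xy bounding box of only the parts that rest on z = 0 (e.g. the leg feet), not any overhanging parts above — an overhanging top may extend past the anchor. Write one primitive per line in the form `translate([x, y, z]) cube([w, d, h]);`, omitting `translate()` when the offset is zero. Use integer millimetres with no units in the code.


translate([333, 414, 0]) cube([3968, 83, 296]);


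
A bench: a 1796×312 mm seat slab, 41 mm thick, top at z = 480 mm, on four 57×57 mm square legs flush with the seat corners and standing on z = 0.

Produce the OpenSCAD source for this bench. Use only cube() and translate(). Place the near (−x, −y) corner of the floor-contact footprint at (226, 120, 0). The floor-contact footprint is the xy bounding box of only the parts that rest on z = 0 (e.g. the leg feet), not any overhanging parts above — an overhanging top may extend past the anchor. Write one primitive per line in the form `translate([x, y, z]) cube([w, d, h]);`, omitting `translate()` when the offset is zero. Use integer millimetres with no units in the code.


// leg_h = 480 − 41 = 439
translate([226, 120, 439]) cube([1796, 312, 41]);
translate([226, 120, 0]) cube([57, 57, 439]);
translate([226, 375, 0]) cube([57, 57, 439]);
translate([1965, 120, 0]) cube([57, 57, 439]);
translate([1965, 375, 0]) cube([57, 57, 439]);


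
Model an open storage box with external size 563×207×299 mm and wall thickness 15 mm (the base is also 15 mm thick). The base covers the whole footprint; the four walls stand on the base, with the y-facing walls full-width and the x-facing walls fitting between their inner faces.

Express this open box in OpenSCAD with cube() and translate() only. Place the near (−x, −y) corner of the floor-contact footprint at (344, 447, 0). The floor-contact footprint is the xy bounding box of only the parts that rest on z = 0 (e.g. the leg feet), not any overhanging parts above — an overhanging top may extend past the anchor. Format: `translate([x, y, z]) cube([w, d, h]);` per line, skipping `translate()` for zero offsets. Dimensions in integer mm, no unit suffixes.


translate([344, 447, 0]) cube([563, 207, 15]);
translate([344, 447, 15]) cube([563, 15, 284]);
translate([344, 639, 15]) cube([563, 15, 284]);
translate([344, 462, 15]) cube([15, 177, 284]);
translate([892, 462, 15]) cube([15, 177, 284]);


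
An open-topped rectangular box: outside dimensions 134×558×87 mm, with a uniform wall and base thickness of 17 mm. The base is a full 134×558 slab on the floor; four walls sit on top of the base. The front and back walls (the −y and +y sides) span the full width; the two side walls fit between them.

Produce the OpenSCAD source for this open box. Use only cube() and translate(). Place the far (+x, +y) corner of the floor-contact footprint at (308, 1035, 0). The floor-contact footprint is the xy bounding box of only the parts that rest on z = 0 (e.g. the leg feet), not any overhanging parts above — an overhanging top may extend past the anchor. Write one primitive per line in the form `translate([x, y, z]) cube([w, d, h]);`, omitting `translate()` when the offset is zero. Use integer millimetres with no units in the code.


translate([174, 477, 0]) cube([134, 558, 17]);
translate([174, 477, 17]) cube([134, 17, 70]);
translate([174, 1018, 17]) cube([134, 17, 70]);
translate([174, 494, 17]) cube([17, 524, 70]);
translate([291, 494, 17]) cube([17, 524, 70]);


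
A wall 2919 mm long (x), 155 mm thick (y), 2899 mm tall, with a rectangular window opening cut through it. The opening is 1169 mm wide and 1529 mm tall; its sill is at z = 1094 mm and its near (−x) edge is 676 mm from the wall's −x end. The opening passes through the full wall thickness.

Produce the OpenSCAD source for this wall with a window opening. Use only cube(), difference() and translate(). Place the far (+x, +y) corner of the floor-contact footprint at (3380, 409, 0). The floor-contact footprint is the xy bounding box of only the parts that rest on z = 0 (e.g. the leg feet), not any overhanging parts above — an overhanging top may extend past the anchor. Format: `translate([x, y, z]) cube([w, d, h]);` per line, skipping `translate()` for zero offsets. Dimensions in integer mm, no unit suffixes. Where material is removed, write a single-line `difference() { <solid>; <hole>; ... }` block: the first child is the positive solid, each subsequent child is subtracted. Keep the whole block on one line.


difference() { translate([461, 254, 0]) cube([2919, 155, 2899]); translate([1137, 254, 1094]) cube([1169, 155, 1529]); }


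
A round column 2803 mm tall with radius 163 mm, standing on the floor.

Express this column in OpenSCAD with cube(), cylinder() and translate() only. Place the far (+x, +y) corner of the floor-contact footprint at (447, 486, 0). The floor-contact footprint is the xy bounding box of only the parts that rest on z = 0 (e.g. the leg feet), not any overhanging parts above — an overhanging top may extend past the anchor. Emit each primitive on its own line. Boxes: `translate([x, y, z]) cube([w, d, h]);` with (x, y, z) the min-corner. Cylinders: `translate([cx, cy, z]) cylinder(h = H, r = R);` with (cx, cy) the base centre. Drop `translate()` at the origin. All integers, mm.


translate([284, 323, 0]) cylinder(h = 2803, r = 163);


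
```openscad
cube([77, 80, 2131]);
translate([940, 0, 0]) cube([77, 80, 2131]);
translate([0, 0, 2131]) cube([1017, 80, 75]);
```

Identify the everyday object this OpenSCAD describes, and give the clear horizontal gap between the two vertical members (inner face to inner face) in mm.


A door frame. The clear opening width is 863 mm.

Two 2131 mm tall posts with a header on top — a door frame. The left jamb is 77 mm wide at x = 0; the right jamb starts at x = 940. The clear opening is 940 − 77 = 863 mm.


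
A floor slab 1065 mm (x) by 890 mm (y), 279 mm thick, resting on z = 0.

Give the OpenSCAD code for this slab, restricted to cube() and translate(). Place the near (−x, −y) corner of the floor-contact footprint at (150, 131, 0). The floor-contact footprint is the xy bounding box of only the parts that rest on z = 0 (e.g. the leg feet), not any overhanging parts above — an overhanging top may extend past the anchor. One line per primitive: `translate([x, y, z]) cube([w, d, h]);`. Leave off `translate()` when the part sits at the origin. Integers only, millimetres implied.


translate([150, 131, 0]) cube([1065, 890, 279]);


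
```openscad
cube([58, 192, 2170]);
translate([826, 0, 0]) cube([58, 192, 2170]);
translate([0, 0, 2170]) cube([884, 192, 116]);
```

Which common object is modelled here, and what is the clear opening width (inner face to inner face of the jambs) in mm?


A door frame. The clear opening width is 768 mm.

Two 2170 mm tall posts with a header on top — a door frame. The left jamb is 58 mm wide at x = 0; the right jamb starts at x = 826. The clear opening is 826 − 58 = 768 mm.


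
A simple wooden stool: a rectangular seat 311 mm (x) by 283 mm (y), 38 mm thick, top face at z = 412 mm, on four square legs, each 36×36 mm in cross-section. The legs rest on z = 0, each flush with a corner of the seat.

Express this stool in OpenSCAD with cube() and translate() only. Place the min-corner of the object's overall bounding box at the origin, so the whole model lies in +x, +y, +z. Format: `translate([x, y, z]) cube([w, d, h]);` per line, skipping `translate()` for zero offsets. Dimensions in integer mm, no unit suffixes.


translate([0, 0, 374]) cube([311, 283, 38]);
cube([36, 36, 374]);
translate([275, 0, 0]) cube([36, 36, 374]);
translate([0, 247, 0]) cube([36, 36, 374]);
translate([275, 247, 0]) cube([36, 36, 374]);


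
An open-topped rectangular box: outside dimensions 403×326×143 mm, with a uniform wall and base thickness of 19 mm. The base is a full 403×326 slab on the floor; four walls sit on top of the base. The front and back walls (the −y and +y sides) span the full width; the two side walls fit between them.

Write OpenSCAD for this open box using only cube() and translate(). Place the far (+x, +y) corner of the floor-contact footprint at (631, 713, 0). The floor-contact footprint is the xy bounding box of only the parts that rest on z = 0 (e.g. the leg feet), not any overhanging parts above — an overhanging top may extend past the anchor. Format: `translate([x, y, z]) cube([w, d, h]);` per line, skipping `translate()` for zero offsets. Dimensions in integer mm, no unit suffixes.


translate([228, 387, 0]) cube([403, 326, 19]);
translate([228, 387, 19]) cube([403, 19, 124]);
translate([228, 694, 19]) cube([403, 19, 124]);
translate([228, 406, 19]) cube([19, 288, 124]);
translate([612, 406, 19]) cube([19, 288, 124]);


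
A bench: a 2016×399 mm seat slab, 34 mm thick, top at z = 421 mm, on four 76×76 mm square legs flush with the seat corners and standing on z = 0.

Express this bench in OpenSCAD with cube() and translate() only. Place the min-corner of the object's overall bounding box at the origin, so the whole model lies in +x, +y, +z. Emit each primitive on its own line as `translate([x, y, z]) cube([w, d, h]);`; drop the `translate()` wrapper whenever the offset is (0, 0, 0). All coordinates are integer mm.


translate([0, 0, 387]) cube([2016, 399, 34]);
cube([76, 76, 387]);
translate([0, 323, 0]) cube([76, 76, 387]);
translate([1940, 0, 0]) cube([76, 76, 387]);
translate([1940, 323, 0]) cube([76, 76, 387]);


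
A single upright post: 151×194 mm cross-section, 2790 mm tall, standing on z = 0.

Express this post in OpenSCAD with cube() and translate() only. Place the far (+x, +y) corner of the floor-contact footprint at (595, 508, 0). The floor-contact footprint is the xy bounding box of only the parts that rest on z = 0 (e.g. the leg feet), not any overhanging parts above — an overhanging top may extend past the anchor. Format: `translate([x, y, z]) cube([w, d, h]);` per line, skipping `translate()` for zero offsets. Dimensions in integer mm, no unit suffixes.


translate([444, 314, 0]) cube([151, 194, 2790]);


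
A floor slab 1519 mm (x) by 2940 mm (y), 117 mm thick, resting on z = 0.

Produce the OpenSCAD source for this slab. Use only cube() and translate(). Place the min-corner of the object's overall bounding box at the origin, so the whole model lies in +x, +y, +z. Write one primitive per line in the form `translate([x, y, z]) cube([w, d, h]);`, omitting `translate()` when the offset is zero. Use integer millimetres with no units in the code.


cube([1519, 2940, 117]);


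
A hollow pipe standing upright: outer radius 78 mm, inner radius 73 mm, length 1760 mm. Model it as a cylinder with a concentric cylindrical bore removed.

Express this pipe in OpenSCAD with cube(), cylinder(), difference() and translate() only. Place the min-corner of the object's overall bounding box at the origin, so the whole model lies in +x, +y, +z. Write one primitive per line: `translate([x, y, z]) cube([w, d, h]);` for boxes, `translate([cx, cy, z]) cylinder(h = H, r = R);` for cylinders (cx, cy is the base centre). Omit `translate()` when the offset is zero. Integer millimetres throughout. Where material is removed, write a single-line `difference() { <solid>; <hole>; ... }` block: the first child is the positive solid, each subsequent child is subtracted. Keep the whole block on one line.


difference() { translate([78, 78, 0]) cylinder(h = 1760, r = 78); translate([78, 78, 0]) cylinder(h = 1760, r = 73); }


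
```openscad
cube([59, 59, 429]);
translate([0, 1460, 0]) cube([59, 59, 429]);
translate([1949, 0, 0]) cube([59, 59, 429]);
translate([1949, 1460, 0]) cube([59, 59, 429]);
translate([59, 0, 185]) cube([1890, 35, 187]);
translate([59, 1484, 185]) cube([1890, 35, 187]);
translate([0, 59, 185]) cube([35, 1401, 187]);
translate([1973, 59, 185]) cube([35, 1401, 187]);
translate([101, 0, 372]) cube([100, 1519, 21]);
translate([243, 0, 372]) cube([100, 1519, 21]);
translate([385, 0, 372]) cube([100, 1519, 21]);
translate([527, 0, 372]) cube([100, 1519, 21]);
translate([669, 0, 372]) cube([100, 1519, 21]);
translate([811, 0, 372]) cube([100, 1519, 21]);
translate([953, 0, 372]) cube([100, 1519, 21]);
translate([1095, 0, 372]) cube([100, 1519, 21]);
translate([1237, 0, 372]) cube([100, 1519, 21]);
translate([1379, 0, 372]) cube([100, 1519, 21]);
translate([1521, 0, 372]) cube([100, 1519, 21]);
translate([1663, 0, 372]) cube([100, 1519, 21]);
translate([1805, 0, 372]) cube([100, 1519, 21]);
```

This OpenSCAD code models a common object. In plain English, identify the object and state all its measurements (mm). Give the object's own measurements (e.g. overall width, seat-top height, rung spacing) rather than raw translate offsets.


A bed frame 2008 mm long (x) by 1519 mm wide (y). Four 59×59 mm corner posts, 429 mm tall, at the corners of the footprint. Four rails of 35 mm thickness and 187 mm height run between adjacent posts with their undersides at z = 185 mm, their outer faces flush with the outside of the frame (the two x-running rails run between the posts' inner faces; the two y-running rails run between the posts' inner faces). 13 slats, each 100 mm wide (x) and 21 mm thick, lie across the top of the two x-running rails, running the full 1519 mm width of the frame in y; along x they sit between the end posts with a 42 mm gap after the −x posts and between neighbouring slats, leaving 44 mm before the +x posts.


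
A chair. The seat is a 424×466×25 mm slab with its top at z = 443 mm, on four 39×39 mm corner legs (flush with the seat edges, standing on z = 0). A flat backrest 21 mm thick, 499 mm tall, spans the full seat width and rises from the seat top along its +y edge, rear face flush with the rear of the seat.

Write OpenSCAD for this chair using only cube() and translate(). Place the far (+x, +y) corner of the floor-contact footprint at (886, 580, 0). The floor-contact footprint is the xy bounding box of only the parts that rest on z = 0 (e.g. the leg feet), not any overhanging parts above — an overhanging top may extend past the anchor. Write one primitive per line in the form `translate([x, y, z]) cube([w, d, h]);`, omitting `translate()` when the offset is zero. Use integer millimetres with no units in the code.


// leg_h = 443 - 25 = 418
translate([462, 114, 418]) cube([424, 466, 25]);
translate([462, 114, 0]) cube([39, 39, 418]);
translate([847, 114, 0]) cube([39, 39, 418]);
translate([462, 541, 0]) cube([39, 39, 418]);
translate([847, 541, 0]) cube([39, 39, 418]);
translate([462, 559, 443]) cube([424, 21, 499]);


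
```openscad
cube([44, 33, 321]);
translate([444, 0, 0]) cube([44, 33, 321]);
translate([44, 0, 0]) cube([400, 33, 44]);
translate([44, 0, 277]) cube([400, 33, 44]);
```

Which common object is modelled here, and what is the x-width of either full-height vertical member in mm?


A picture frame. The border width is 44 mm.

Four thin pieces enclosing a rectangular opening — a picture frame. The two full-height stiles are 321 mm tall; the top rail sits at z = 277 and is 44 mm tall, so the border above the opening is 321 − 277 = 44 mm, matching the stile x-width.


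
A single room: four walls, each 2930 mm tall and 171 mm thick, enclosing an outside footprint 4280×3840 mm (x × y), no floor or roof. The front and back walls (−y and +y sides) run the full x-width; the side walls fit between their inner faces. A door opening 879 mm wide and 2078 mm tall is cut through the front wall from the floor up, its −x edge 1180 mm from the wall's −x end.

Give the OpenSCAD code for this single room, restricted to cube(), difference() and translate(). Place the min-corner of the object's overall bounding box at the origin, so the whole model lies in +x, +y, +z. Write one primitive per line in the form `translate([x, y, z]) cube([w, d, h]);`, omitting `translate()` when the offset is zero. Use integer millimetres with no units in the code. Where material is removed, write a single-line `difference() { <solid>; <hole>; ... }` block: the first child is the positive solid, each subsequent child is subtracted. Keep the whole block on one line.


difference() { cube([4280, 171, 2930]); translate([1180, 0, 0]) cube([879, 171, 2078]); }
translate([0, 3669, 0]) cube([4280, 171, 2930]);
translate([0, 171, 0]) cube([171, 3498, 2930]);
translate([4109, 171, 0]) cube([171, 3498, 2930]);


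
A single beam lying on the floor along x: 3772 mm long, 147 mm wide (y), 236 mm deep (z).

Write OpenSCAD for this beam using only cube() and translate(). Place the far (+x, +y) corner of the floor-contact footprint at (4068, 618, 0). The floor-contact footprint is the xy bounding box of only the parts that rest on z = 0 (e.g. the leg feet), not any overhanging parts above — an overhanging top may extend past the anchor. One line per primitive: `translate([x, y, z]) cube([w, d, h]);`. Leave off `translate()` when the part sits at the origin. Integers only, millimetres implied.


translate([296, 471, 0]) cube([3772, 147, 236]);


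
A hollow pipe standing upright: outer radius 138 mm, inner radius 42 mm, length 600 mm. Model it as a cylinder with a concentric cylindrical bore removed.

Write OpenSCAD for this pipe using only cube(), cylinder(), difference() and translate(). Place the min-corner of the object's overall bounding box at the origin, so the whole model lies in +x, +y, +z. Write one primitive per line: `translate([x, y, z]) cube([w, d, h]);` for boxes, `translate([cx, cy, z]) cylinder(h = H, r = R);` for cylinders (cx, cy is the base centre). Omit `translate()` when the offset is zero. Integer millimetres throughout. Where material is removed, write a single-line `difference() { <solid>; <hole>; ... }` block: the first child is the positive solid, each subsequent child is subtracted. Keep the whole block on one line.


difference() { translate([138, 138, 0]) cylinder(h = 600, r = 138); translate([138, 138, 0]) cylinder(h = 600, r = 42); }


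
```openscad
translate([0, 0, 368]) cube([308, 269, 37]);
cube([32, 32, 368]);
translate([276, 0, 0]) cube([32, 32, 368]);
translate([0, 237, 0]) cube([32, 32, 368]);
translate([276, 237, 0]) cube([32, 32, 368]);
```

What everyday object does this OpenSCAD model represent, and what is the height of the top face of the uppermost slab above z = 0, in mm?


A stool. The seat height is 405 mm.

A 308×269×37 slab at z = 368 on four corner posts — a stool. The seat top is 368 + 37 = 405 mm.


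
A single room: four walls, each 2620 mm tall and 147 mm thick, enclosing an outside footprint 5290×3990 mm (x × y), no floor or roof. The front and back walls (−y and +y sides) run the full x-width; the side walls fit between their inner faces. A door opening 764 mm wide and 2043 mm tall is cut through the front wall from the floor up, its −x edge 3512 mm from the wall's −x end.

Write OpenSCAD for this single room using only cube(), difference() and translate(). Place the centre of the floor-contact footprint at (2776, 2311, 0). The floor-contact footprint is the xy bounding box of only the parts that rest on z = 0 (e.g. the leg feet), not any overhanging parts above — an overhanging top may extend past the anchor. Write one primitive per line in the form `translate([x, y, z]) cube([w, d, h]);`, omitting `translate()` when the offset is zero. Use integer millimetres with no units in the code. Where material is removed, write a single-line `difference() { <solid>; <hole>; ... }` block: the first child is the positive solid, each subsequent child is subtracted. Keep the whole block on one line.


difference() { translate([131, 316, 0]) cube([5290, 147, 2620]); translate([3643, 316, 0]) cube([764, 147, 2043]); }
translate([131, 4159, 0]) cube([5290, 147, 2620]);
translate([131, 463, 0]) cube([147, 3696, 2620]);
translate([5274, 463, 0]) cube([147, 3696, 2620]);


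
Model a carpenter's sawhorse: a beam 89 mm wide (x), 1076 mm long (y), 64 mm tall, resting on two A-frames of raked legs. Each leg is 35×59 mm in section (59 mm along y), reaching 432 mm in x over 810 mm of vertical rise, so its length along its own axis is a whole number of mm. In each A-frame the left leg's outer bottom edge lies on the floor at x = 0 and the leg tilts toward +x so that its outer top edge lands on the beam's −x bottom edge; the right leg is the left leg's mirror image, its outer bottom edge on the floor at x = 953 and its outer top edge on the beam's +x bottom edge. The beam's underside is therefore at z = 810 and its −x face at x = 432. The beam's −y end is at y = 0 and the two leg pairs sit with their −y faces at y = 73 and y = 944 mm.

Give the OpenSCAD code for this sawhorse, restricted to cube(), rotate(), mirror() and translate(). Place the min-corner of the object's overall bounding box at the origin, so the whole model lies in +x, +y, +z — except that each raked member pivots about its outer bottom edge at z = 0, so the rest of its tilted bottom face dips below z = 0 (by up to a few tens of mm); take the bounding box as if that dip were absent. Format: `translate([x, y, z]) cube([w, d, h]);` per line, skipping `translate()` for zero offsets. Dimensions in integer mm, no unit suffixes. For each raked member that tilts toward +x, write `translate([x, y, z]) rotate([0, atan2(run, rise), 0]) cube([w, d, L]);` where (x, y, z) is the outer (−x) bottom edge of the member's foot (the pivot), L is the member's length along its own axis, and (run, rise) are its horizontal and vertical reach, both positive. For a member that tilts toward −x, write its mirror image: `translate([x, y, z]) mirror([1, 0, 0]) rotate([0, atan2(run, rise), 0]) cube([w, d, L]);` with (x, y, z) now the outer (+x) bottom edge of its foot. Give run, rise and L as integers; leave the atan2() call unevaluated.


translate([432, 0, 810]) cube([89, 1076, 64]);
translate([0, 73, 0]) rotate([0, atan2(432, 810), 0]) cube([35, 59, 918]);
translate([953, 73, 0]) mirror([1, 0, 0]) rotate([0, atan2(432, 810), 0]) cube([35, 59, 918]);
translate([0, 944, 0]) rotate([0, atan2(432, 810), 0]) cube([35, 59, 918]);
translate([953, 944, 0]) mirror([1, 0, 0]) rotate([0, atan2(432, 810), 0]) cube([35, 59, 918]);


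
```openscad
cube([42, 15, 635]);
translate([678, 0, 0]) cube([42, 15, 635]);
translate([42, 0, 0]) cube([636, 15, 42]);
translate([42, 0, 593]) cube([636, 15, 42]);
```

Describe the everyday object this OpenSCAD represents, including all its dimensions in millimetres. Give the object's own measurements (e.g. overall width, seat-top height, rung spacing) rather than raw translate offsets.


A rectangular picture frame lying in the x–z plane (depth along y). The opening is 636 mm wide (x) by 551 mm tall (z), surrounded by a border 42 mm wide on all four sides. The frame is 15 mm deep and is made of two full-height vertical stiles with two horizontal rails fitted between them.


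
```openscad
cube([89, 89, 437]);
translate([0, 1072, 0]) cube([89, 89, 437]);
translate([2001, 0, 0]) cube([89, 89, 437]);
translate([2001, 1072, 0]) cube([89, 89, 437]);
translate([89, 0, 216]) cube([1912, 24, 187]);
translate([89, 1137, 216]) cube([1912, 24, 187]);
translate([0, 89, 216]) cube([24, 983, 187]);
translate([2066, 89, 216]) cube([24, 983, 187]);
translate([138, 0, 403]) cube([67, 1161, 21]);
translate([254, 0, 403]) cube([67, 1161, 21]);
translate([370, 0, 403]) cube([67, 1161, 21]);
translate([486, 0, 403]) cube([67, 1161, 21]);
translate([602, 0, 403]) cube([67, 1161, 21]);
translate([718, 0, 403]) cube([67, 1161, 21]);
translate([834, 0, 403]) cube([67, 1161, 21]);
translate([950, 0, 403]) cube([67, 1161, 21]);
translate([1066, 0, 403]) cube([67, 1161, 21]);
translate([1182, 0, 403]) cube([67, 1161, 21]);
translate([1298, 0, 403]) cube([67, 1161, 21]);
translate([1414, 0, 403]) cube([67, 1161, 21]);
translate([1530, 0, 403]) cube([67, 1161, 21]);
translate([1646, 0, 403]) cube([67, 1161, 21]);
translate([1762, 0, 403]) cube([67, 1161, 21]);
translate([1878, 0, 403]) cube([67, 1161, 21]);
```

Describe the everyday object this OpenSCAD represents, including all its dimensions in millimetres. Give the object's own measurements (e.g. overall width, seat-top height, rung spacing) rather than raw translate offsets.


A bed frame 2090 mm long (x) by 1161 mm wide (y). Four 89×89 mm corner posts, 437 mm tall, at the corners of the footprint. Four rails of 24 mm thickness and 187 mm height run between adjacent posts with their undersides at z = 216 mm, their outer faces flush with the outside of the frame (the two x-running rails run between the posts' inner faces; the two y-running rails run between the posts' inner faces). 16 slats, each 67 mm wide (x) and 21 mm thick, lie across the top of the two x-running rails, running the full 1161 mm width of the frame in y; along x they sit between the end posts with a 49 mm gap after the −x posts and between neighbouring slats, leaving 56 mm before the +x posts.


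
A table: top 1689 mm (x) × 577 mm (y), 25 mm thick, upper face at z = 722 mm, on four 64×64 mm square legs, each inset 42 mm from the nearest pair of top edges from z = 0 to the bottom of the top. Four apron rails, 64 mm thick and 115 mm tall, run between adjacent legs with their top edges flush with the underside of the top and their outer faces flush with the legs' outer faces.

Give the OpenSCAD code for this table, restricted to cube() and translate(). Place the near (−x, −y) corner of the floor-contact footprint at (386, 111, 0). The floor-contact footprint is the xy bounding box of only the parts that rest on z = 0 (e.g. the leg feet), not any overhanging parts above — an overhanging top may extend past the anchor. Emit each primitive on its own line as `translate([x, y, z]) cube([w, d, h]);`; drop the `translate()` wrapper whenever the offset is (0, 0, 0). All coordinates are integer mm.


translate([344, 69, 697]) cube([1689, 577, 25]);
translate([386, 111, 0]) cube([64, 64, 697]);
translate([1927, 111, 0]) cube([64, 64, 697]);
translate([386, 540, 0]) cube([64, 64, 697]);
translate([1927, 540, 0]) cube([64, 64, 697]);
translate([450, 111, 582]) cube([1477, 64, 115]);
translate([450, 540, 582]) cube([1477, 64, 115]);
translate([386, 175, 582]) cube([64, 365, 115]);
translate([1927, 175, 582]) cube([64, 365, 115]);


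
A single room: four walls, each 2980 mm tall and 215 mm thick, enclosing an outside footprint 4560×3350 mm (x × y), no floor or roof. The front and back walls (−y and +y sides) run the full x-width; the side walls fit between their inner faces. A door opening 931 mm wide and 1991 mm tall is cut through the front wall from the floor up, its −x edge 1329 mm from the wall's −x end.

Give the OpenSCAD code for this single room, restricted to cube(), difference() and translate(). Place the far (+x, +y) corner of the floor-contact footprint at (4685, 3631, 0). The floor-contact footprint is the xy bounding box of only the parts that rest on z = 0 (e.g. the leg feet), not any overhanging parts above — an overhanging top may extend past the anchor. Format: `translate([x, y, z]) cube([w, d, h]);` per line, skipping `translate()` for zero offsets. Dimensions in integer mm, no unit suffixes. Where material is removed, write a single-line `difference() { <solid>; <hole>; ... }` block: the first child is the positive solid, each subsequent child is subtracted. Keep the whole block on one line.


difference() { translate([125, 281, 0]) cube([4560, 215, 2980]); translate([1454, 281, 0]) cube([931, 215, 1991]); }
translate([125, 3416, 0]) cube([4560, 215, 2980]);
translate([125, 496, 0]) cube([215, 2920, 2980]);
translate([4470, 496, 0]) cube([215, 2920, 2980]);


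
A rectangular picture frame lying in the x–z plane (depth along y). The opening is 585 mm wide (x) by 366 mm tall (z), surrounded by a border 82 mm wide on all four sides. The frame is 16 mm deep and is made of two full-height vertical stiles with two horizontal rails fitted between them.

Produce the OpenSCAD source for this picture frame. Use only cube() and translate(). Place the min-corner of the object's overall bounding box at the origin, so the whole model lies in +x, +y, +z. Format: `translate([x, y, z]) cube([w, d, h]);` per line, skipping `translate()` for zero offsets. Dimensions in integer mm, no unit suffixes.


cube([82, 16, 530]);
translate([667, 0, 0]) cube([82, 16, 530]);
translate([82, 0, 0]) cube([585, 16, 82]);
translate([82, 0, 448]) cube([585, 16, 82]);


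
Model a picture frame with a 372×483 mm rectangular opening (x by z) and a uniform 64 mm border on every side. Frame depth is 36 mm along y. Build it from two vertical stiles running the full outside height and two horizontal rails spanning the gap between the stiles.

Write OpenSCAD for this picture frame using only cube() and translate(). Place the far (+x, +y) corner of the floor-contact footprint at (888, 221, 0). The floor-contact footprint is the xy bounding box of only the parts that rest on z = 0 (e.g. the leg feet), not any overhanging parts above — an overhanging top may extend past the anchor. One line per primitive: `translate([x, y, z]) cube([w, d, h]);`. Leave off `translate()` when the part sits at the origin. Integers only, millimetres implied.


translate([388, 185, 0]) cube([64, 36, 611]);
translate([824, 185, 0]) cube([64, 36, 611]);
translate([452, 185, 0]) cube([372, 36, 64]);
translate([452, 185, 547]) cube([372, 36, 64]);


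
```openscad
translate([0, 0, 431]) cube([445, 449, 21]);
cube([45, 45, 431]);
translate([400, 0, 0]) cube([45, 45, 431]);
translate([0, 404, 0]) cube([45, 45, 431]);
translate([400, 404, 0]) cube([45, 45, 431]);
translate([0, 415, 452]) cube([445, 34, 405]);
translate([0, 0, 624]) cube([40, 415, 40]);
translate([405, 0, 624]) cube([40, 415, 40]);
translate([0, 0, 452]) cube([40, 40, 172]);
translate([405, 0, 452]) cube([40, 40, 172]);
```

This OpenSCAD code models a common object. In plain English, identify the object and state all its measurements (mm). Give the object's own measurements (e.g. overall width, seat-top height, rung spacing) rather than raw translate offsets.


A chair. The seat is a 445×449×21 mm slab with its top at z = 452 mm, on four 45×45 mm corner legs (flush with the seat edges, standing on z = 0). A flat backrest 34 mm thick, 405 mm tall, spans the full seat width and rises from the seat top along its +y edge, rear face flush with the rear of the seat. Two armrests of 40×40 mm section run along each side from the seat's front edge to the front of the backrest, top faces 212 mm above the seat top and outer faces flush with the seat's x-edges; a 40×40 mm post under the front of each armrest stands on the seat at the front corner.


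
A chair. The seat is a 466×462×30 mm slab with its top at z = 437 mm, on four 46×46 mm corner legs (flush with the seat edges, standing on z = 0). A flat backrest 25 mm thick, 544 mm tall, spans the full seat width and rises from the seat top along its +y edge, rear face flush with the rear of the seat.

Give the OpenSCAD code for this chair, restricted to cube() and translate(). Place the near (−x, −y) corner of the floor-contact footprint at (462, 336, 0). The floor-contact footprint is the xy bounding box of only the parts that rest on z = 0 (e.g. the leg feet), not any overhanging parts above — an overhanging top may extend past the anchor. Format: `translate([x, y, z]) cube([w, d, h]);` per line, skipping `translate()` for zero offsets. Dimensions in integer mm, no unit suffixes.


translate([462, 336, 407]) cube([466, 462, 30]);
translate([462, 336, 0]) cube([46, 46, 407]);
translate([882, 336, 0]) cube([46, 46, 407]);
translate([462, 752, 0]) cube([46, 46, 407]);
translate([882, 752, 0]) cube([46, 46, 407]);
translate([462, 773, 437]) cube([466, 25, 544]);
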